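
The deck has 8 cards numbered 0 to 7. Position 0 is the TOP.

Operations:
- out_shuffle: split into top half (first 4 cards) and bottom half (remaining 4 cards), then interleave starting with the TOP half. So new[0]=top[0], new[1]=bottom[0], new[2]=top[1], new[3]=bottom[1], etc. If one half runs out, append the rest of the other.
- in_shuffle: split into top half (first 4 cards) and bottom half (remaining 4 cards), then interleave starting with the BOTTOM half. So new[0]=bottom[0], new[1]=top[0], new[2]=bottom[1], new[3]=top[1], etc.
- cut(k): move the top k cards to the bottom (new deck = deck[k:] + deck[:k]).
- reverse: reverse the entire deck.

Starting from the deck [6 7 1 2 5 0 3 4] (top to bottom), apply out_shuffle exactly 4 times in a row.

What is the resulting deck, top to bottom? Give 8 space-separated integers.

After op 1 (out_shuffle): [6 5 7 0 1 3 2 4]
After op 2 (out_shuffle): [6 1 5 3 7 2 0 4]
After op 3 (out_shuffle): [6 7 1 2 5 0 3 4]
After op 4 (out_shuffle): [6 5 7 0 1 3 2 4]

Answer: 6 5 7 0 1 3 2 4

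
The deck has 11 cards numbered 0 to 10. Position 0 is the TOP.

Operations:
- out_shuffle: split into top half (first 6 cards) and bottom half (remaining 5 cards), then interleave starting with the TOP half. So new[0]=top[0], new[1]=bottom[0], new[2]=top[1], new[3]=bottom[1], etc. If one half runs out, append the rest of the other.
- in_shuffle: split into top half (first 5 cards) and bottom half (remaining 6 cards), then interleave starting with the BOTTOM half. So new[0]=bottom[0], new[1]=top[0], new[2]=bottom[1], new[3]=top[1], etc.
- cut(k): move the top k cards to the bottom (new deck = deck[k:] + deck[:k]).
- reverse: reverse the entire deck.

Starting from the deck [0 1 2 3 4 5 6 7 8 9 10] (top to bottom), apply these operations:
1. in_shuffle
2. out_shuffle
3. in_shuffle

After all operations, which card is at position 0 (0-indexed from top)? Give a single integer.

After op 1 (in_shuffle): [5 0 6 1 7 2 8 3 9 4 10]
After op 2 (out_shuffle): [5 8 0 3 6 9 1 4 7 10 2]
After op 3 (in_shuffle): [9 5 1 8 4 0 7 3 10 6 2]
Position 0: card 9.

Answer: 9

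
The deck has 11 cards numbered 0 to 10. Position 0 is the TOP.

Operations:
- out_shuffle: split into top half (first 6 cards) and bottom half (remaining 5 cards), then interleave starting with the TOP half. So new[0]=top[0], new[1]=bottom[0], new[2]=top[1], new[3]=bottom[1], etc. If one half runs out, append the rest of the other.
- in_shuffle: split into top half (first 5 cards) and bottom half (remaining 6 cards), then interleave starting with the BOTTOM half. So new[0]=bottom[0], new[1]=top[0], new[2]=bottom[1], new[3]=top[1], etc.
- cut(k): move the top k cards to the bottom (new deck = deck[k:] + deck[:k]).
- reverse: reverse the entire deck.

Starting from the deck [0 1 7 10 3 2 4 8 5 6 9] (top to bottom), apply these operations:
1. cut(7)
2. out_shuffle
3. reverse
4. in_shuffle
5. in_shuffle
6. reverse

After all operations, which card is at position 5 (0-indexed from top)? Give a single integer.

After op 1 (cut(7)): [8 5 6 9 0 1 7 10 3 2 4]
After op 2 (out_shuffle): [8 7 5 10 6 3 9 2 0 4 1]
After op 3 (reverse): [1 4 0 2 9 3 6 10 5 7 8]
After op 4 (in_shuffle): [3 1 6 4 10 0 5 2 7 9 8]
After op 5 (in_shuffle): [0 3 5 1 2 6 7 4 9 10 8]
After op 6 (reverse): [8 10 9 4 7 6 2 1 5 3 0]
Position 5: card 6.

Answer: 6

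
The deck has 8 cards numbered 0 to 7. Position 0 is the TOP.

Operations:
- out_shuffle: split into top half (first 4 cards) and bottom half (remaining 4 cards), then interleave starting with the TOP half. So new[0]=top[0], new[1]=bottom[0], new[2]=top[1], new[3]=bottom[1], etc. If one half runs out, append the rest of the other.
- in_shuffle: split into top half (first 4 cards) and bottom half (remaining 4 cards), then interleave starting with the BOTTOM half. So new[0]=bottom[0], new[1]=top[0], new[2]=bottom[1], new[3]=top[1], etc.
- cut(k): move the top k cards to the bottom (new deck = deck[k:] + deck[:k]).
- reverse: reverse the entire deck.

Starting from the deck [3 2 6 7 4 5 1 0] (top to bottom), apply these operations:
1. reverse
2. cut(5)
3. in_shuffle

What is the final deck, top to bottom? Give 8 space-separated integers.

After op 1 (reverse): [0 1 5 4 7 6 2 3]
After op 2 (cut(5)): [6 2 3 0 1 5 4 7]
After op 3 (in_shuffle): [1 6 5 2 4 3 7 0]

Answer: 1 6 5 2 4 3 7 0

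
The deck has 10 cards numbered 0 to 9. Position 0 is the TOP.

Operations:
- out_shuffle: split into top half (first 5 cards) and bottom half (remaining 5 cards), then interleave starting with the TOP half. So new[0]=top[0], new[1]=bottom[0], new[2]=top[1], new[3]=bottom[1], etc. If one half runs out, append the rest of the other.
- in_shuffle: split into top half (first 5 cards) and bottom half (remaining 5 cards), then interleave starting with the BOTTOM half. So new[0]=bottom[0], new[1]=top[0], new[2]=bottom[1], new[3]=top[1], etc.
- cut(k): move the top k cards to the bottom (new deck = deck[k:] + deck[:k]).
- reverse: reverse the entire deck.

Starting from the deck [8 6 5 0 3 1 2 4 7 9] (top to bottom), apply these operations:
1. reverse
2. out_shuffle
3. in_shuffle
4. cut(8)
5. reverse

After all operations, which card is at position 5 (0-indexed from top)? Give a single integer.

Answer: 2

Derivation:
After op 1 (reverse): [9 7 4 2 1 3 0 5 6 8]
After op 2 (out_shuffle): [9 3 7 0 4 5 2 6 1 8]
After op 3 (in_shuffle): [5 9 2 3 6 7 1 0 8 4]
After op 4 (cut(8)): [8 4 5 9 2 3 6 7 1 0]
After op 5 (reverse): [0 1 7 6 3 2 9 5 4 8]
Position 5: card 2.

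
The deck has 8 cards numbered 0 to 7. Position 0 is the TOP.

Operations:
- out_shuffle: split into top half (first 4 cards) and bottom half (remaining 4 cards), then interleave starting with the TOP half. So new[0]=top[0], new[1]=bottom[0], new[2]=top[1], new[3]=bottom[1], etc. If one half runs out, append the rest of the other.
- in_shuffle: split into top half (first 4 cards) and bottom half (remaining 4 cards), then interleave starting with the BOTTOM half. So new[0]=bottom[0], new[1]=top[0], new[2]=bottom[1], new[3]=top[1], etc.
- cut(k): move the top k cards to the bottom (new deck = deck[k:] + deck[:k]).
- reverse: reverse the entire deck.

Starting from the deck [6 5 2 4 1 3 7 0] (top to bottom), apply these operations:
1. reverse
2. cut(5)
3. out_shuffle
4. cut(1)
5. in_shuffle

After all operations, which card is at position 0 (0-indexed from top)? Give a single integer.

Answer: 1

Derivation:
After op 1 (reverse): [0 7 3 1 4 2 5 6]
After op 2 (cut(5)): [2 5 6 0 7 3 1 4]
After op 3 (out_shuffle): [2 7 5 3 6 1 0 4]
After op 4 (cut(1)): [7 5 3 6 1 0 4 2]
After op 5 (in_shuffle): [1 7 0 5 4 3 2 6]
Position 0: card 1.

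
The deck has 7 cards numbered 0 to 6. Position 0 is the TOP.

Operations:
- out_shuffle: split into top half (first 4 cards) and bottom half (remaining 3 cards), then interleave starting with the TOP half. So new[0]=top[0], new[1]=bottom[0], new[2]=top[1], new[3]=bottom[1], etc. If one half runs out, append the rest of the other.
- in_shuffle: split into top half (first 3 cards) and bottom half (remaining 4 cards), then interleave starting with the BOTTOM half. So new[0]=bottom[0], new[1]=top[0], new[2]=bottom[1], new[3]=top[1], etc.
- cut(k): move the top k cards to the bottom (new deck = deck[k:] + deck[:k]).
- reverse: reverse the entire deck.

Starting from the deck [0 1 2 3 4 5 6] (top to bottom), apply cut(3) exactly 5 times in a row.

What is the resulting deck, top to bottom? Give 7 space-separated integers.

After op 1 (cut(3)): [3 4 5 6 0 1 2]
After op 2 (cut(3)): [6 0 1 2 3 4 5]
After op 3 (cut(3)): [2 3 4 5 6 0 1]
After op 4 (cut(3)): [5 6 0 1 2 3 4]
After op 5 (cut(3)): [1 2 3 4 5 6 0]

Answer: 1 2 3 4 5 6 0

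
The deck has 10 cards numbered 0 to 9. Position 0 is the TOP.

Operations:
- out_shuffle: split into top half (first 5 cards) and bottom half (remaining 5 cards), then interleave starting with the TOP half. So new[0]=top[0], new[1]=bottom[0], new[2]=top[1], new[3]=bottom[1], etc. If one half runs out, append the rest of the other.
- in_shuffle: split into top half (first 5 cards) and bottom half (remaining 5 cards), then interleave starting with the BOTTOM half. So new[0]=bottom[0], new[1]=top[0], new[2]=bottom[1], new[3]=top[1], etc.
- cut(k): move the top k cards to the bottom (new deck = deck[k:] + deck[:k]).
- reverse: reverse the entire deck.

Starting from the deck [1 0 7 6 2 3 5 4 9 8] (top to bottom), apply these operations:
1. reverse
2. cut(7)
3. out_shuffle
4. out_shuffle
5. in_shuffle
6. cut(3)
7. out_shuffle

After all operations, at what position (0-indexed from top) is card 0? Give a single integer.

After op 1 (reverse): [8 9 4 5 3 2 6 7 0 1]
After op 2 (cut(7)): [7 0 1 8 9 4 5 3 2 6]
After op 3 (out_shuffle): [7 4 0 5 1 3 8 2 9 6]
After op 4 (out_shuffle): [7 3 4 8 0 2 5 9 1 6]
After op 5 (in_shuffle): [2 7 5 3 9 4 1 8 6 0]
After op 6 (cut(3)): [3 9 4 1 8 6 0 2 7 5]
After op 7 (out_shuffle): [3 6 9 0 4 2 1 7 8 5]
Card 0 is at position 3.

Answer: 3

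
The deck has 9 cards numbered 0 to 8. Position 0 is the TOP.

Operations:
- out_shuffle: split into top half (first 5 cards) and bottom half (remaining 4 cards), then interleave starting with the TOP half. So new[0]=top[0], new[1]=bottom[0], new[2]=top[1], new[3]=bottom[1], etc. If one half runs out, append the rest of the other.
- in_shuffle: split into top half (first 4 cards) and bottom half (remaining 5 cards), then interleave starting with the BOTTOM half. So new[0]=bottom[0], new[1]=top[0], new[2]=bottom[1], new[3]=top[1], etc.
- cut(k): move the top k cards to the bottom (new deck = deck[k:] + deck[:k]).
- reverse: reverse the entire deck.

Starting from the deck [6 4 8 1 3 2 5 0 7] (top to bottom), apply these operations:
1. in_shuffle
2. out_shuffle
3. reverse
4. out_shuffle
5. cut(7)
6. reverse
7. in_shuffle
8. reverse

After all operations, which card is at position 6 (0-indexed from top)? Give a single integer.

Answer: 0

Derivation:
After op 1 (in_shuffle): [3 6 2 4 5 8 0 1 7]
After op 2 (out_shuffle): [3 8 6 0 2 1 4 7 5]
After op 3 (reverse): [5 7 4 1 2 0 6 8 3]
After op 4 (out_shuffle): [5 0 7 6 4 8 1 3 2]
After op 5 (cut(7)): [3 2 5 0 7 6 4 8 1]
After op 6 (reverse): [1 8 4 6 7 0 5 2 3]
After op 7 (in_shuffle): [7 1 0 8 5 4 2 6 3]
After op 8 (reverse): [3 6 2 4 5 8 0 1 7]
Position 6: card 0.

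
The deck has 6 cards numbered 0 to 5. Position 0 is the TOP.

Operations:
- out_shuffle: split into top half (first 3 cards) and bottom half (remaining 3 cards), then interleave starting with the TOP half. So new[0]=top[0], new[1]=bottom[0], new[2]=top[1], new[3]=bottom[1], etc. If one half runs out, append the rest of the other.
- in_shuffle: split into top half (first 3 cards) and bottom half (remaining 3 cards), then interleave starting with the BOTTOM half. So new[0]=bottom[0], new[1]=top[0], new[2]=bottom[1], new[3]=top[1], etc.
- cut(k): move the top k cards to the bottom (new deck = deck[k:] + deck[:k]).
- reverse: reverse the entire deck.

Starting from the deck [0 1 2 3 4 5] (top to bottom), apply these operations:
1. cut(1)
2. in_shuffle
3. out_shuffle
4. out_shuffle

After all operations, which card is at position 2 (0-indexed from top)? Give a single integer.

Answer: 2

Derivation:
After op 1 (cut(1)): [1 2 3 4 5 0]
After op 2 (in_shuffle): [4 1 5 2 0 3]
After op 3 (out_shuffle): [4 2 1 0 5 3]
After op 4 (out_shuffle): [4 0 2 5 1 3]
Position 2: card 2.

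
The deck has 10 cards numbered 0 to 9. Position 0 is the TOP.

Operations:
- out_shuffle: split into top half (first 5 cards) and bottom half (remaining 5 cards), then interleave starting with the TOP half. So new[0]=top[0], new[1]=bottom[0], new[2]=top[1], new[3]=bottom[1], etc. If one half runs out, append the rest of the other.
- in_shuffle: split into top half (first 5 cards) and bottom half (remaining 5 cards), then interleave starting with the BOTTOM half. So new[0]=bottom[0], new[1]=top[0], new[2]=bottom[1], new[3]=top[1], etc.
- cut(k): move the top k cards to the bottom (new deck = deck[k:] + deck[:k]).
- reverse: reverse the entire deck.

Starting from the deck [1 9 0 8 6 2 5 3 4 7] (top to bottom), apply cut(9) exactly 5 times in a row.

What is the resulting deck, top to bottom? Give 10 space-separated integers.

After op 1 (cut(9)): [7 1 9 0 8 6 2 5 3 4]
After op 2 (cut(9)): [4 7 1 9 0 8 6 2 5 3]
After op 3 (cut(9)): [3 4 7 1 9 0 8 6 2 5]
After op 4 (cut(9)): [5 3 4 7 1 9 0 8 6 2]
After op 5 (cut(9)): [2 5 3 4 7 1 9 0 8 6]

Answer: 2 5 3 4 7 1 9 0 8 6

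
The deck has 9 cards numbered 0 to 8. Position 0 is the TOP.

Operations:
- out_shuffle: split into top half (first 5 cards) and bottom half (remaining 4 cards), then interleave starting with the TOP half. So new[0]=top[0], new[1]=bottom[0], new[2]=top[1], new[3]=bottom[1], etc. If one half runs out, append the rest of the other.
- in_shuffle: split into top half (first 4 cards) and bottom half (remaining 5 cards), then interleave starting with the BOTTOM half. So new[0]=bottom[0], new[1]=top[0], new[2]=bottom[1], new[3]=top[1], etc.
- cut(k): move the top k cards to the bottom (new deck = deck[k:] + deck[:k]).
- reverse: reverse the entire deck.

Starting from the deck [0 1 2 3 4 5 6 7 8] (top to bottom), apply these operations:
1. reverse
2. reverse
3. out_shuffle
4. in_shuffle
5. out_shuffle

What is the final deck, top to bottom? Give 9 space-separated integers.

After op 1 (reverse): [8 7 6 5 4 3 2 1 0]
After op 2 (reverse): [0 1 2 3 4 5 6 7 8]
After op 3 (out_shuffle): [0 5 1 6 2 7 3 8 4]
After op 4 (in_shuffle): [2 0 7 5 3 1 8 6 4]
After op 5 (out_shuffle): [2 1 0 8 7 6 5 4 3]

Answer: 2 1 0 8 7 6 5 4 3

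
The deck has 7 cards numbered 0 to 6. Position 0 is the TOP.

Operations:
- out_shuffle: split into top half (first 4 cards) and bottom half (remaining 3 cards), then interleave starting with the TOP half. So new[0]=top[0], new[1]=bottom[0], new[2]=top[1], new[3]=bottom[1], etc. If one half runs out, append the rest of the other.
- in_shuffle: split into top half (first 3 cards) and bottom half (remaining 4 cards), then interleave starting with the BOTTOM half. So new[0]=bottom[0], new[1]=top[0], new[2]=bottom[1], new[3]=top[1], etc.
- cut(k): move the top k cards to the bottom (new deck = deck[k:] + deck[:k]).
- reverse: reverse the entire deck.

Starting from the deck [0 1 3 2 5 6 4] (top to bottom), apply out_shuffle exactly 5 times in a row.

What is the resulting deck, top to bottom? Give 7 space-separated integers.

After op 1 (out_shuffle): [0 5 1 6 3 4 2]
After op 2 (out_shuffle): [0 3 5 4 1 2 6]
After op 3 (out_shuffle): [0 1 3 2 5 6 4]
After op 4 (out_shuffle): [0 5 1 6 3 4 2]
After op 5 (out_shuffle): [0 3 5 4 1 2 6]

Answer: 0 3 5 4 1 2 6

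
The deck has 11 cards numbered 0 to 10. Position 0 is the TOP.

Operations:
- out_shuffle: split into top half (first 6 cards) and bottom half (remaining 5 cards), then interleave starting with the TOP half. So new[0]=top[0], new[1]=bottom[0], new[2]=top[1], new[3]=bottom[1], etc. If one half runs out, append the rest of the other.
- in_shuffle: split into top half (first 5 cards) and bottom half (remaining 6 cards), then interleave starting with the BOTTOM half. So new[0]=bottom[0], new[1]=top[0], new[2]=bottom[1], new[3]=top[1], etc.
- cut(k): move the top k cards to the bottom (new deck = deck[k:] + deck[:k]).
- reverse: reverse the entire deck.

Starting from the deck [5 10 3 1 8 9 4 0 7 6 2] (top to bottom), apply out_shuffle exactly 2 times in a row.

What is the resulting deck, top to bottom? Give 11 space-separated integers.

After op 1 (out_shuffle): [5 4 10 0 3 7 1 6 8 2 9]
After op 2 (out_shuffle): [5 1 4 6 10 8 0 2 3 9 7]

Answer: 5 1 4 6 10 8 0 2 3 9 7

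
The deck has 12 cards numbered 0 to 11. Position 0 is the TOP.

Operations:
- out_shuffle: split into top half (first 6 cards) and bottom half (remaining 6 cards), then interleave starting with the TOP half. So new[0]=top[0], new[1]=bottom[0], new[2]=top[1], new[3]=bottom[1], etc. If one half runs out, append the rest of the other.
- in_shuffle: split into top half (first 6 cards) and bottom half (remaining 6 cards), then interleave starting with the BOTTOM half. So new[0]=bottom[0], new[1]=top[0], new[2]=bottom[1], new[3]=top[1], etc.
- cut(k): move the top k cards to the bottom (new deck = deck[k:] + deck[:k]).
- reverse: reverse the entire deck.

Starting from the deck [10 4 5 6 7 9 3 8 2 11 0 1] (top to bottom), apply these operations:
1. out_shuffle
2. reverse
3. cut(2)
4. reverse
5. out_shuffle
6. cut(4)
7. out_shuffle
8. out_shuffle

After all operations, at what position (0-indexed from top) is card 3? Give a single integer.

After op 1 (out_shuffle): [10 3 4 8 5 2 6 11 7 0 9 1]
After op 2 (reverse): [1 9 0 7 11 6 2 5 8 4 3 10]
After op 3 (cut(2)): [0 7 11 6 2 5 8 4 3 10 1 9]
After op 4 (reverse): [9 1 10 3 4 8 5 2 6 11 7 0]
After op 5 (out_shuffle): [9 5 1 2 10 6 3 11 4 7 8 0]
After op 6 (cut(4)): [10 6 3 11 4 7 8 0 9 5 1 2]
After op 7 (out_shuffle): [10 8 6 0 3 9 11 5 4 1 7 2]
After op 8 (out_shuffle): [10 11 8 5 6 4 0 1 3 7 9 2]
Card 3 is at position 8.

Answer: 8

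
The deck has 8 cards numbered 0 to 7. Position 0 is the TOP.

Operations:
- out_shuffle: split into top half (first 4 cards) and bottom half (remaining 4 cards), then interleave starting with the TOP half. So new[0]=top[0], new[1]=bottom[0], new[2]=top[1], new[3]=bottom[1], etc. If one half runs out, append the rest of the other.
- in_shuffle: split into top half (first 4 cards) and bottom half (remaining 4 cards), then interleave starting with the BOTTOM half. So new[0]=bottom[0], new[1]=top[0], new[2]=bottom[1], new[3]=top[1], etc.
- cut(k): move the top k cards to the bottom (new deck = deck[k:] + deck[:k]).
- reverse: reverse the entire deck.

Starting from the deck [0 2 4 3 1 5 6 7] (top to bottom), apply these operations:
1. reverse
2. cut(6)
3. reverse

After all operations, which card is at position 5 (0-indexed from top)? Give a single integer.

After op 1 (reverse): [7 6 5 1 3 4 2 0]
After op 2 (cut(6)): [2 0 7 6 5 1 3 4]
After op 3 (reverse): [4 3 1 5 6 7 0 2]
Position 5: card 7.

Answer: 7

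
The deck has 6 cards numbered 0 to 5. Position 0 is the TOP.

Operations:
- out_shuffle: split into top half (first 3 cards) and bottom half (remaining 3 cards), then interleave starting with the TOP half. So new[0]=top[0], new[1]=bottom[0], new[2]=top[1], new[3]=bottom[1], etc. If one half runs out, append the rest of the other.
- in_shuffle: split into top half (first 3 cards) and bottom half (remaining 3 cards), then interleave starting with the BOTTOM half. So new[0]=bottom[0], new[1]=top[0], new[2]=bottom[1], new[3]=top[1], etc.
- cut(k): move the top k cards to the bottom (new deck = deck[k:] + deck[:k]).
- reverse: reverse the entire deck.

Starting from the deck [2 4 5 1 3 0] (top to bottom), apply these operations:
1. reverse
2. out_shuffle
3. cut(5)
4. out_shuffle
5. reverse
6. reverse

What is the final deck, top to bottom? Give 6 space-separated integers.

Answer: 2 3 0 4 5 1

Derivation:
After op 1 (reverse): [0 3 1 5 4 2]
After op 2 (out_shuffle): [0 5 3 4 1 2]
After op 3 (cut(5)): [2 0 5 3 4 1]
After op 4 (out_shuffle): [2 3 0 4 5 1]
After op 5 (reverse): [1 5 4 0 3 2]
After op 6 (reverse): [2 3 0 4 5 1]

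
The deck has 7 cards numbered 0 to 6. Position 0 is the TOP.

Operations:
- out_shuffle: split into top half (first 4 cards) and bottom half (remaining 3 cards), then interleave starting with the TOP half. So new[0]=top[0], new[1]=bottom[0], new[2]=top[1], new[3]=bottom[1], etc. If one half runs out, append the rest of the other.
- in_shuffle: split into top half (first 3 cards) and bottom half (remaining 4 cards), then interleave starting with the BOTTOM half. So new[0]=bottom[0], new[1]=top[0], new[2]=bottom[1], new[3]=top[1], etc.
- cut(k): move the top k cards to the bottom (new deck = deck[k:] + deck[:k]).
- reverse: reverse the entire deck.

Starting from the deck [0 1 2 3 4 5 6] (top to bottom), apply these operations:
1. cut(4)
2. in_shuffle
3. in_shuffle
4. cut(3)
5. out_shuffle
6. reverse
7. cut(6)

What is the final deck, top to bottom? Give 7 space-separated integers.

Answer: 4 3 2 1 0 6 5

Derivation:
After op 1 (cut(4)): [4 5 6 0 1 2 3]
After op 2 (in_shuffle): [0 4 1 5 2 6 3]
After op 3 (in_shuffle): [5 0 2 4 6 1 3]
After op 4 (cut(3)): [4 6 1 3 5 0 2]
After op 5 (out_shuffle): [4 5 6 0 1 2 3]
After op 6 (reverse): [3 2 1 0 6 5 4]
After op 7 (cut(6)): [4 3 2 1 0 6 5]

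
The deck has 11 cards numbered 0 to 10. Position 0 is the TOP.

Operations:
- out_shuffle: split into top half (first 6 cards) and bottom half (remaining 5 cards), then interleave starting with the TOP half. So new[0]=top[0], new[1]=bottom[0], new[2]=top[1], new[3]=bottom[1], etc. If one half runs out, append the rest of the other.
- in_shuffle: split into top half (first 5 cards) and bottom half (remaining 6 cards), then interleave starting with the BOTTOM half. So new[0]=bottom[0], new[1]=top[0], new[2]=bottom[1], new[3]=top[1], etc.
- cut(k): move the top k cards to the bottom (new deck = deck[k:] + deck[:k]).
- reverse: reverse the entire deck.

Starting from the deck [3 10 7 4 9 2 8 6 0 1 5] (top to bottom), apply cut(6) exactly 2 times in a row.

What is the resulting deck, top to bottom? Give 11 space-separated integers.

Answer: 10 7 4 9 2 8 6 0 1 5 3

Derivation:
After op 1 (cut(6)): [8 6 0 1 5 3 10 7 4 9 2]
After op 2 (cut(6)): [10 7 4 9 2 8 6 0 1 5 3]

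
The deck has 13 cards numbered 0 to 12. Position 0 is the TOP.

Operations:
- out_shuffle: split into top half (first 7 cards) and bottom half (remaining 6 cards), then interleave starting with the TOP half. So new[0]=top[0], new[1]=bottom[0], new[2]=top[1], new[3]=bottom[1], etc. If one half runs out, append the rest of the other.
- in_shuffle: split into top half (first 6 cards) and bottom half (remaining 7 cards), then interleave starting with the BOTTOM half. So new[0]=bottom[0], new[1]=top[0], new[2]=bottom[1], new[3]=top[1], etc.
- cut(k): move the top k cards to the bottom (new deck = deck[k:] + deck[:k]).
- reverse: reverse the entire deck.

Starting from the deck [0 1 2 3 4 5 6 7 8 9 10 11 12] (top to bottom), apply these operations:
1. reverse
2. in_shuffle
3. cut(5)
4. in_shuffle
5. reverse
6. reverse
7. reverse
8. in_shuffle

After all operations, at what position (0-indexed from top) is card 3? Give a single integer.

Answer: 6

Derivation:
After op 1 (reverse): [12 11 10 9 8 7 6 5 4 3 2 1 0]
After op 2 (in_shuffle): [6 12 5 11 4 10 3 9 2 8 1 7 0]
After op 3 (cut(5)): [10 3 9 2 8 1 7 0 6 12 5 11 4]
After op 4 (in_shuffle): [7 10 0 3 6 9 12 2 5 8 11 1 4]
After op 5 (reverse): [4 1 11 8 5 2 12 9 6 3 0 10 7]
After op 6 (reverse): [7 10 0 3 6 9 12 2 5 8 11 1 4]
After op 7 (reverse): [4 1 11 8 5 2 12 9 6 3 0 10 7]
After op 8 (in_shuffle): [12 4 9 1 6 11 3 8 0 5 10 2 7]
Card 3 is at position 6.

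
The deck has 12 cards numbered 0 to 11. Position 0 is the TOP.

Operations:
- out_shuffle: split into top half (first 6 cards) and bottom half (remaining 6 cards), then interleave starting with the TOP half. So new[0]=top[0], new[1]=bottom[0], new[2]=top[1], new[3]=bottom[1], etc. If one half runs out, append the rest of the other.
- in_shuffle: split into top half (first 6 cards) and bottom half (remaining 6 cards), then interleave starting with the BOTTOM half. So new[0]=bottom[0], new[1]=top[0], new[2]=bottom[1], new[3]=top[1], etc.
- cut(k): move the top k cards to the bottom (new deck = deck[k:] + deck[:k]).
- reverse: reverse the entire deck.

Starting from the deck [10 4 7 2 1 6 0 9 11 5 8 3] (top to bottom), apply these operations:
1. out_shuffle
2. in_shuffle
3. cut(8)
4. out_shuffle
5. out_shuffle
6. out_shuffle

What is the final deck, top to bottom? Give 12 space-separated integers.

After op 1 (out_shuffle): [10 0 4 9 7 11 2 5 1 8 6 3]
After op 2 (in_shuffle): [2 10 5 0 1 4 8 9 6 7 3 11]
After op 3 (cut(8)): [6 7 3 11 2 10 5 0 1 4 8 9]
After op 4 (out_shuffle): [6 5 7 0 3 1 11 4 2 8 10 9]
After op 5 (out_shuffle): [6 11 5 4 7 2 0 8 3 10 1 9]
After op 6 (out_shuffle): [6 0 11 8 5 3 4 10 7 1 2 9]

Answer: 6 0 11 8 5 3 4 10 7 1 2 9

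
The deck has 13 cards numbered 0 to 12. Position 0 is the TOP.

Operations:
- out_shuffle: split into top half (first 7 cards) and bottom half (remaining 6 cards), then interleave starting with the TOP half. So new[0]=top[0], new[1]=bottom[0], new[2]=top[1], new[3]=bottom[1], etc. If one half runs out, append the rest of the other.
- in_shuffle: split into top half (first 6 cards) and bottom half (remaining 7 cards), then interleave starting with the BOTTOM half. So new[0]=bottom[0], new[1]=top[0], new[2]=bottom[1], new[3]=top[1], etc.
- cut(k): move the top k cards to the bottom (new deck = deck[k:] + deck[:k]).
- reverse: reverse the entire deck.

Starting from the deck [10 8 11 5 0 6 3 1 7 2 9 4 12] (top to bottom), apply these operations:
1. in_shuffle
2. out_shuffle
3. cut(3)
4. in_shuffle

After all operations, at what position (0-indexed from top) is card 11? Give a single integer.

Answer: 2

Derivation:
After op 1 (in_shuffle): [3 10 1 8 7 11 2 5 9 0 4 6 12]
After op 2 (out_shuffle): [3 5 10 9 1 0 8 4 7 6 11 12 2]
After op 3 (cut(3)): [9 1 0 8 4 7 6 11 12 2 3 5 10]
After op 4 (in_shuffle): [6 9 11 1 12 0 2 8 3 4 5 7 10]
Card 11 is at position 2.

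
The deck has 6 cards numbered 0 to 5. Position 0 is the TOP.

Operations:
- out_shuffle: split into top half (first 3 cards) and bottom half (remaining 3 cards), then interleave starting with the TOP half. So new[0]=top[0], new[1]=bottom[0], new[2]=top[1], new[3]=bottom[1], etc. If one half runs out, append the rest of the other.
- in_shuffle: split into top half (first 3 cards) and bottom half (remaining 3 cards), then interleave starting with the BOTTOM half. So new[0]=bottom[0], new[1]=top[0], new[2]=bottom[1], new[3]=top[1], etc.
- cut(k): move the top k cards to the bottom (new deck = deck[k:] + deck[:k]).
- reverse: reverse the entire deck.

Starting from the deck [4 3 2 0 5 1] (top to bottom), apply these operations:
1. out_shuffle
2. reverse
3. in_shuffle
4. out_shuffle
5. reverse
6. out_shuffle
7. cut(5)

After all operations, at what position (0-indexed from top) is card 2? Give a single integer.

Answer: 4

Derivation:
After op 1 (out_shuffle): [4 0 3 5 2 1]
After op 2 (reverse): [1 2 5 3 0 4]
After op 3 (in_shuffle): [3 1 0 2 4 5]
After op 4 (out_shuffle): [3 2 1 4 0 5]
After op 5 (reverse): [5 0 4 1 2 3]
After op 6 (out_shuffle): [5 1 0 2 4 3]
After op 7 (cut(5)): [3 5 1 0 2 4]
Card 2 is at position 4.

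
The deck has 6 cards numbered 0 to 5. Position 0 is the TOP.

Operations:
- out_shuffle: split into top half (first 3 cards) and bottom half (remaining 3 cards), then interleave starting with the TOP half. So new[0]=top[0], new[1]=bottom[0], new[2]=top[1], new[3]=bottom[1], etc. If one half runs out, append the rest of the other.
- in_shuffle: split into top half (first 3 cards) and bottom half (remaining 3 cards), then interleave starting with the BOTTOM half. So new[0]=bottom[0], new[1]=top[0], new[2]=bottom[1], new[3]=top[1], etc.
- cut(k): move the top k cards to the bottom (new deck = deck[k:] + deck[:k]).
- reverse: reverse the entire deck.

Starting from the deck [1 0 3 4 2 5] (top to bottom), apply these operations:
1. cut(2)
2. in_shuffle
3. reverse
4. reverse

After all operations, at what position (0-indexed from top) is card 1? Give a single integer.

After op 1 (cut(2)): [3 4 2 5 1 0]
After op 2 (in_shuffle): [5 3 1 4 0 2]
After op 3 (reverse): [2 0 4 1 3 5]
After op 4 (reverse): [5 3 1 4 0 2]
Card 1 is at position 2.

Answer: 2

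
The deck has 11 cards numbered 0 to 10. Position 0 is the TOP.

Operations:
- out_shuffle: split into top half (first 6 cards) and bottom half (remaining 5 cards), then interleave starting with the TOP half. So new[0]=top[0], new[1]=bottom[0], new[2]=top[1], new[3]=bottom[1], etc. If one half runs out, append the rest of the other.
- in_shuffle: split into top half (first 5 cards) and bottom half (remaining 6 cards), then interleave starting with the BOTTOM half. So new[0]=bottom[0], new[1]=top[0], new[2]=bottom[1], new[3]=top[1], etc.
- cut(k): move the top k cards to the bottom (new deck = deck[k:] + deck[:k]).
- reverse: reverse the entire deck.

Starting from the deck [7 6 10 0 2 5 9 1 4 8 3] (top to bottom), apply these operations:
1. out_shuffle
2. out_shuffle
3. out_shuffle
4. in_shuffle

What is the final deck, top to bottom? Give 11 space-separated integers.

After op 1 (out_shuffle): [7 9 6 1 10 4 0 8 2 3 5]
After op 2 (out_shuffle): [7 0 9 8 6 2 1 3 10 5 4]
After op 3 (out_shuffle): [7 1 0 3 9 10 8 5 6 4 2]
After op 4 (in_shuffle): [10 7 8 1 5 0 6 3 4 9 2]

Answer: 10 7 8 1 5 0 6 3 4 9 2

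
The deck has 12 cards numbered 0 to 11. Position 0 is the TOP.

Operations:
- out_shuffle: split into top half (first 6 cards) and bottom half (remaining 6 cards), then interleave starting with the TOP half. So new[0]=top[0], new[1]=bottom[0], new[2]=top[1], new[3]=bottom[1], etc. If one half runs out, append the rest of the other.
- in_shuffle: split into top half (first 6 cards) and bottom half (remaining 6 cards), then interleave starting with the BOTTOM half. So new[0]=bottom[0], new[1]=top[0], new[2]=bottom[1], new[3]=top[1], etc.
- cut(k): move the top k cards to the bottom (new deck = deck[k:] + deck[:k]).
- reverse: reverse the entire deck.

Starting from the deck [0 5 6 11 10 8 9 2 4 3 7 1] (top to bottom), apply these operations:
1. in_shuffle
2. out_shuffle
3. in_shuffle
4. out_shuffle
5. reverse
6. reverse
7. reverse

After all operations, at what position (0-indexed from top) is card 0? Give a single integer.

After op 1 (in_shuffle): [9 0 2 5 4 6 3 11 7 10 1 8]
After op 2 (out_shuffle): [9 3 0 11 2 7 5 10 4 1 6 8]
After op 3 (in_shuffle): [5 9 10 3 4 0 1 11 6 2 8 7]
After op 4 (out_shuffle): [5 1 9 11 10 6 3 2 4 8 0 7]
After op 5 (reverse): [7 0 8 4 2 3 6 10 11 9 1 5]
After op 6 (reverse): [5 1 9 11 10 6 3 2 4 8 0 7]
After op 7 (reverse): [7 0 8 4 2 3 6 10 11 9 1 5]
Card 0 is at position 1.

Answer: 1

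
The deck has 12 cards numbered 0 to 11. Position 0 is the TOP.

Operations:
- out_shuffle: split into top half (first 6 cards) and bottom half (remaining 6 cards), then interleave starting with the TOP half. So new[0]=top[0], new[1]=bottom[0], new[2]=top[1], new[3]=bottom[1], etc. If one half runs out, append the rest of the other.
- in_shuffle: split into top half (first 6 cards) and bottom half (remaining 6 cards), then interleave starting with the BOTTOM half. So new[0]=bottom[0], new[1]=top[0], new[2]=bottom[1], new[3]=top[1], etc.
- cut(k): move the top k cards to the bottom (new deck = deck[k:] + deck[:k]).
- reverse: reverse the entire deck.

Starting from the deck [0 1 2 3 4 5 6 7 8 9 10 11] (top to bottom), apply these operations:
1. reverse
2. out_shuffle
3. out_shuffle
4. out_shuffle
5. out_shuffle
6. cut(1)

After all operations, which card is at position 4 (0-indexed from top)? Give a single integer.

Answer: 10

Derivation:
After op 1 (reverse): [11 10 9 8 7 6 5 4 3 2 1 0]
After op 2 (out_shuffle): [11 5 10 4 9 3 8 2 7 1 6 0]
After op 3 (out_shuffle): [11 8 5 2 10 7 4 1 9 6 3 0]
After op 4 (out_shuffle): [11 4 8 1 5 9 2 6 10 3 7 0]
After op 5 (out_shuffle): [11 2 4 6 8 10 1 3 5 7 9 0]
After op 6 (cut(1)): [2 4 6 8 10 1 3 5 7 9 0 11]
Position 4: card 10.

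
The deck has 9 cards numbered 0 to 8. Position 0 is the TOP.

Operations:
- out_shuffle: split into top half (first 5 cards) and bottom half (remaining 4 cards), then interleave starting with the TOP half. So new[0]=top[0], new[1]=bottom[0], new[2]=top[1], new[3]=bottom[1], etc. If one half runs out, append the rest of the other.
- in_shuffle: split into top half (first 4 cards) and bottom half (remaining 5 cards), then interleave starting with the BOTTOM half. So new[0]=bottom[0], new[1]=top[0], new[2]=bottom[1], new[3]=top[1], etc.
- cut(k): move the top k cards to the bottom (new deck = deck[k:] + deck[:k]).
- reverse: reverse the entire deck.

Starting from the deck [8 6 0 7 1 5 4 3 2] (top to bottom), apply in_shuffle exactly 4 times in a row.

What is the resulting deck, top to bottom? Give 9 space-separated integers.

After op 1 (in_shuffle): [1 8 5 6 4 0 3 7 2]
After op 2 (in_shuffle): [4 1 0 8 3 5 7 6 2]
After op 3 (in_shuffle): [3 4 5 1 7 0 6 8 2]
After op 4 (in_shuffle): [7 3 0 4 6 5 8 1 2]

Answer: 7 3 0 4 6 5 8 1 2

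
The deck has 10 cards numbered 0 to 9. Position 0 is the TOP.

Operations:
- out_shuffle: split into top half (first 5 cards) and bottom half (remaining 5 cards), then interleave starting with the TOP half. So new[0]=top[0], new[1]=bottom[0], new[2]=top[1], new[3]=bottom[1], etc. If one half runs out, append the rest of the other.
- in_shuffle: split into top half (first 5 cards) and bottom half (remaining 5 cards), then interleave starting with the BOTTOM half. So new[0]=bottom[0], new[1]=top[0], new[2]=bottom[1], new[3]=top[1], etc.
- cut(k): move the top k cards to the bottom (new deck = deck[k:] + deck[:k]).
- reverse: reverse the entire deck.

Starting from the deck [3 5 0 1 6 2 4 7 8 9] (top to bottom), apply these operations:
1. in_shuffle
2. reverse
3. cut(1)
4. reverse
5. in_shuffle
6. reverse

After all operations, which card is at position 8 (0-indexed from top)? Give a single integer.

Answer: 6

Derivation:
After op 1 (in_shuffle): [2 3 4 5 7 0 8 1 9 6]
After op 2 (reverse): [6 9 1 8 0 7 5 4 3 2]
After op 3 (cut(1)): [9 1 8 0 7 5 4 3 2 6]
After op 4 (reverse): [6 2 3 4 5 7 0 8 1 9]
After op 5 (in_shuffle): [7 6 0 2 8 3 1 4 9 5]
After op 6 (reverse): [5 9 4 1 3 8 2 0 6 7]
Position 8: card 6.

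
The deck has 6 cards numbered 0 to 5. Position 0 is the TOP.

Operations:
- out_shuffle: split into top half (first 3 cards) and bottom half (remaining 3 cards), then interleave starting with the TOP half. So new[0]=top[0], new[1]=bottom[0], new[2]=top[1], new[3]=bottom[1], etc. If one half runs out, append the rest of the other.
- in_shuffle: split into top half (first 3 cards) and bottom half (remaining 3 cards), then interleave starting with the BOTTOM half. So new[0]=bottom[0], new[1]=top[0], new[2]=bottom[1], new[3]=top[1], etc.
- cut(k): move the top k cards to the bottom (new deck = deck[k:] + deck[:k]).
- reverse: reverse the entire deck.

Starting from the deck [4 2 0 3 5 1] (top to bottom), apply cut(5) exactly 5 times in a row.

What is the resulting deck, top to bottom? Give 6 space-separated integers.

After op 1 (cut(5)): [1 4 2 0 3 5]
After op 2 (cut(5)): [5 1 4 2 0 3]
After op 3 (cut(5)): [3 5 1 4 2 0]
After op 4 (cut(5)): [0 3 5 1 4 2]
After op 5 (cut(5)): [2 0 3 5 1 4]

Answer: 2 0 3 5 1 4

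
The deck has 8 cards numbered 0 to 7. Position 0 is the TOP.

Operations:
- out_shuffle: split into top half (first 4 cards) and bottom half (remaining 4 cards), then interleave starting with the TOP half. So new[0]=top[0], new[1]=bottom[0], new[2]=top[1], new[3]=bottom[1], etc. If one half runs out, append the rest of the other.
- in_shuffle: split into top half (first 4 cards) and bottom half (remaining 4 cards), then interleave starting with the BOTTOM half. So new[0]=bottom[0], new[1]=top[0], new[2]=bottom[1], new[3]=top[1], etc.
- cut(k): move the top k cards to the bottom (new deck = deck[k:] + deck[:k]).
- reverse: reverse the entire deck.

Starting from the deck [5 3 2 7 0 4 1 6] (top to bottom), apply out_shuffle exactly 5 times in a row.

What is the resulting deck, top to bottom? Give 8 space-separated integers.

After op 1 (out_shuffle): [5 0 3 4 2 1 7 6]
After op 2 (out_shuffle): [5 2 0 1 3 7 4 6]
After op 3 (out_shuffle): [5 3 2 7 0 4 1 6]
After op 4 (out_shuffle): [5 0 3 4 2 1 7 6]
After op 5 (out_shuffle): [5 2 0 1 3 7 4 6]

Answer: 5 2 0 1 3 7 4 6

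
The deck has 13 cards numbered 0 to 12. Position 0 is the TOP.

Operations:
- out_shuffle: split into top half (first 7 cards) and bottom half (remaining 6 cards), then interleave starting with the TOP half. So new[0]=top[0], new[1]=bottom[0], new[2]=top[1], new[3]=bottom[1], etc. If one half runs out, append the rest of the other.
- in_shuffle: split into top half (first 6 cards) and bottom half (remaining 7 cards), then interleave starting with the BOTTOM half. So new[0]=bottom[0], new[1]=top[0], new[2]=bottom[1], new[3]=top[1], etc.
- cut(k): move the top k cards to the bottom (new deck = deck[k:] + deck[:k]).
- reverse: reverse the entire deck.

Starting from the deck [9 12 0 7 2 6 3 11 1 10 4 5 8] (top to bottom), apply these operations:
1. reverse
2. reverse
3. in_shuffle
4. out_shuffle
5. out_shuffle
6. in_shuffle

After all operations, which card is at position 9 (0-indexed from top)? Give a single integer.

After op 1 (reverse): [8 5 4 10 1 11 3 6 2 7 0 12 9]
After op 2 (reverse): [9 12 0 7 2 6 3 11 1 10 4 5 8]
After op 3 (in_shuffle): [3 9 11 12 1 0 10 7 4 2 5 6 8]
After op 4 (out_shuffle): [3 7 9 4 11 2 12 5 1 6 0 8 10]
After op 5 (out_shuffle): [3 5 7 1 9 6 4 0 11 8 2 10 12]
After op 6 (in_shuffle): [4 3 0 5 11 7 8 1 2 9 10 6 12]
Position 9: card 9.

Answer: 9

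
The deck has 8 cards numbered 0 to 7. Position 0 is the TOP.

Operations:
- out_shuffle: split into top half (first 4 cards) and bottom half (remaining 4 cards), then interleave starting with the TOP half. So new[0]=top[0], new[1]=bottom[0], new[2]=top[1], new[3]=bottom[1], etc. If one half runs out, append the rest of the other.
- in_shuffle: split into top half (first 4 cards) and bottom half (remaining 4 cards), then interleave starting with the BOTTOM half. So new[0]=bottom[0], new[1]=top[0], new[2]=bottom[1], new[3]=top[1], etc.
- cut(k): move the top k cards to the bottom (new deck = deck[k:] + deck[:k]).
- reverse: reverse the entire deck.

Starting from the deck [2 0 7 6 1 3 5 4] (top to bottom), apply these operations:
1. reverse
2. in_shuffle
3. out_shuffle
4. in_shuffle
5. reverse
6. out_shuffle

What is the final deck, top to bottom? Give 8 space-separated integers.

After op 1 (reverse): [4 5 3 1 6 7 0 2]
After op 2 (in_shuffle): [6 4 7 5 0 3 2 1]
After op 3 (out_shuffle): [6 0 4 3 7 2 5 1]
After op 4 (in_shuffle): [7 6 2 0 5 4 1 3]
After op 5 (reverse): [3 1 4 5 0 2 6 7]
After op 6 (out_shuffle): [3 0 1 2 4 6 5 7]

Answer: 3 0 1 2 4 6 5 7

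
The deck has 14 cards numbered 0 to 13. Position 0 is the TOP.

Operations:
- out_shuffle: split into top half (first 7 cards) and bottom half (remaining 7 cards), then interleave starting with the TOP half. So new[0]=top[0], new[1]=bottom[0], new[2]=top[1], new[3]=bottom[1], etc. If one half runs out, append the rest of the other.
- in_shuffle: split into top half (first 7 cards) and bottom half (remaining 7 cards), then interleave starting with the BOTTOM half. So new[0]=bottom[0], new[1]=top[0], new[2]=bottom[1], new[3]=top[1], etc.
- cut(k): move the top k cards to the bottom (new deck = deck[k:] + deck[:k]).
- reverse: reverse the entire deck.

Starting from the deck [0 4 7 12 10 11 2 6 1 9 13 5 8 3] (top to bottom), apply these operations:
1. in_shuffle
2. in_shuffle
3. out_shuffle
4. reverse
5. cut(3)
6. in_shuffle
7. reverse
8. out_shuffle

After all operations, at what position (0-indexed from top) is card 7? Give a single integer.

After op 1 (in_shuffle): [6 0 1 4 9 7 13 12 5 10 8 11 3 2]
After op 2 (in_shuffle): [12 6 5 0 10 1 8 4 11 9 3 7 2 13]
After op 3 (out_shuffle): [12 4 6 11 5 9 0 3 10 7 1 2 8 13]
After op 4 (reverse): [13 8 2 1 7 10 3 0 9 5 11 6 4 12]
After op 5 (cut(3)): [1 7 10 3 0 9 5 11 6 4 12 13 8 2]
After op 6 (in_shuffle): [11 1 6 7 4 10 12 3 13 0 8 9 2 5]
After op 7 (reverse): [5 2 9 8 0 13 3 12 10 4 7 6 1 11]
After op 8 (out_shuffle): [5 12 2 10 9 4 8 7 0 6 13 1 3 11]
Card 7 is at position 7.

Answer: 7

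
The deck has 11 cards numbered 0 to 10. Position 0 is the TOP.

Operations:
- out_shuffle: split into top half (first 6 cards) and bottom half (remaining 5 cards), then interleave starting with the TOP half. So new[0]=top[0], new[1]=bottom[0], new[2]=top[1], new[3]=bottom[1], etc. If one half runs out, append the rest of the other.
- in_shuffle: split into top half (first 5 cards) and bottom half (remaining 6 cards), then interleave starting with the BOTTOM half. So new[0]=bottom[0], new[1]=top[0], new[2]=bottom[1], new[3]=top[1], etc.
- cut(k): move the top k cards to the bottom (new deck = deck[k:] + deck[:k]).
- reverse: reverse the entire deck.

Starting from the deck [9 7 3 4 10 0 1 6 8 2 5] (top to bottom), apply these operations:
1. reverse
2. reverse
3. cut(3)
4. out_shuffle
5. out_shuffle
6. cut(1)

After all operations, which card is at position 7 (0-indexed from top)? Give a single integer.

Answer: 0

Derivation:
After op 1 (reverse): [5 2 8 6 1 0 10 4 3 7 9]
After op 2 (reverse): [9 7 3 4 10 0 1 6 8 2 5]
After op 3 (cut(3)): [4 10 0 1 6 8 2 5 9 7 3]
After op 4 (out_shuffle): [4 2 10 5 0 9 1 7 6 3 8]
After op 5 (out_shuffle): [4 1 2 7 10 6 5 3 0 8 9]
After op 6 (cut(1)): [1 2 7 10 6 5 3 0 8 9 4]
Position 7: card 0.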